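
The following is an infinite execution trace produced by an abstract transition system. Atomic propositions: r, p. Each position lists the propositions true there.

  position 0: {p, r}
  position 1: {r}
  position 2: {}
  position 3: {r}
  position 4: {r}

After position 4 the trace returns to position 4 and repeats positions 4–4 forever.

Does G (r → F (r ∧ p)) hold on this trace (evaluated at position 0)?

r → F (r ∧ p) must hold at every position from 0 onward. It fails at position 1, so G (r → F (r ∧ p)) is false.
Positions where r holds: 0, 1, 3, 4.
Check F (r ∧ p) at each: 0→ok, 1→fails, 3→fails, 4→fails.

Violated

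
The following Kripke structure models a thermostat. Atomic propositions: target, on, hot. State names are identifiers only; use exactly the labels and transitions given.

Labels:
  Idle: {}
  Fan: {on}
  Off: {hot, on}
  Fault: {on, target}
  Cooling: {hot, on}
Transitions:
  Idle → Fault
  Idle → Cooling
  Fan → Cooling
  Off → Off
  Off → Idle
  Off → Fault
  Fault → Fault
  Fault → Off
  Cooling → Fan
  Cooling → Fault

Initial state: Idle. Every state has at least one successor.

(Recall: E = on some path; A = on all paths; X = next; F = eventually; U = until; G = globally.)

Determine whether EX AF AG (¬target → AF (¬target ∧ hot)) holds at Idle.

No

States satisfying AF AG (¬target → AF (¬target ∧ hot)): ∅.
States satisfying EX AF AG (¬target → AF (¬target ∧ hot)): ∅.
No suitable path/successor from Idle witnesses the formula.
Idle ∉ Sat(EX AF AG (¬target → AF (¬target ∧ hot))).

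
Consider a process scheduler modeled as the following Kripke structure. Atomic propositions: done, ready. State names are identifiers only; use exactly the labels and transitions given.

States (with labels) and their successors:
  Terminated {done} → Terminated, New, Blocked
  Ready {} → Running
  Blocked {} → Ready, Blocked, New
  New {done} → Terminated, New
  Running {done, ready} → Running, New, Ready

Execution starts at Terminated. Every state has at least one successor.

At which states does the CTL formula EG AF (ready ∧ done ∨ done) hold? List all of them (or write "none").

States satisfying AF (ready ∧ done ∨ done): {Terminated, Ready, New, Running}.
States satisfying EG AF (ready ∧ done ∨ done): {Terminated, Ready, New, Running}.

{Terminated, Ready, New, Running}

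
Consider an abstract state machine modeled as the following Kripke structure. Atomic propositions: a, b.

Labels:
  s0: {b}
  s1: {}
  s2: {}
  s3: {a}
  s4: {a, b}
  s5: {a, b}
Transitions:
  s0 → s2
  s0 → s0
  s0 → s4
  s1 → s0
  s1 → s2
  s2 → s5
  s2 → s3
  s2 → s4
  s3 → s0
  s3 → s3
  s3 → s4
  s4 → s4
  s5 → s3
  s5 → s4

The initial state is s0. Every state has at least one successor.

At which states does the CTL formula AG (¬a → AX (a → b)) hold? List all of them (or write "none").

{s4}

States satisfying ¬a → AX (a → b): {s0, s1, s3, s4, s5}.
States satisfying AG (¬a → AX (a → b)): {s4}.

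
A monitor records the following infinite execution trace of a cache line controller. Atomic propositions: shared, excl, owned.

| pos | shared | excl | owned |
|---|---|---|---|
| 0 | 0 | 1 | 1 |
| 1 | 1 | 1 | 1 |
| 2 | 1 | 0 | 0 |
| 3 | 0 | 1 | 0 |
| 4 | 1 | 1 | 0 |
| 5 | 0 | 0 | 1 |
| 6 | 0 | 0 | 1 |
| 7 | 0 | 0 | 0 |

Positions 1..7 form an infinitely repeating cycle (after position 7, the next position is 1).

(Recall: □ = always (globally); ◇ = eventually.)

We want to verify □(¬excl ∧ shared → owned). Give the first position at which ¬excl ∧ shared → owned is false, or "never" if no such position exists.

Check ¬excl ∧ shared → owned at each position in order: 0 ✓, 1 ✓.
At position 2 the labels are {shared}, so ¬excl ∧ shared → owned is false there. This is the first violation.

2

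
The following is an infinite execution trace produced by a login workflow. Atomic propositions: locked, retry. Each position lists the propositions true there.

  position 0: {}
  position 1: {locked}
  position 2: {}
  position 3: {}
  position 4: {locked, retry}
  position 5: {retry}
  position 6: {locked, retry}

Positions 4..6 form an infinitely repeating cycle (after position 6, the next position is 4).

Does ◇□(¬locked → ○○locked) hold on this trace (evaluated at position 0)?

□(¬locked → ○○locked) holds at position 4, which is reachable from 0, so ◇□(¬locked → ○○locked) holds.

Satisfied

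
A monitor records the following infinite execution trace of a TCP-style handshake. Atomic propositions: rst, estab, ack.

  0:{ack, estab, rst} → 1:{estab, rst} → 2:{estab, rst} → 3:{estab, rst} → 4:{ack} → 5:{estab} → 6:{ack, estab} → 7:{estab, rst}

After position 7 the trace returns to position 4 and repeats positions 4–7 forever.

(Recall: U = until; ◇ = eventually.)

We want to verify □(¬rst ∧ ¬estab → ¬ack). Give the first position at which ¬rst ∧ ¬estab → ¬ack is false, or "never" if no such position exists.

Check ¬rst ∧ ¬estab → ¬ack at each position in order: 0 ✓, 1 ✓, 2 ✓, 3 ✓.
At position 4 the labels are {ack}, so ¬rst ∧ ¬estab → ¬ack is false there. This is the first violation.

4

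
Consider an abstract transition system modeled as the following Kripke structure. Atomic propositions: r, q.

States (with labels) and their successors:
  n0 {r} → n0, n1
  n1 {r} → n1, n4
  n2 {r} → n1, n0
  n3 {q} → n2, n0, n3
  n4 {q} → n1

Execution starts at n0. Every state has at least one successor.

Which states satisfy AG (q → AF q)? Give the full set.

States satisfying q → AF q: {n0, n1, n2, n3, n4}.
States satisfying AG (q → AF q): {n0, n1, n2, n3, n4}.

{n0, n1, n2, n3, n4}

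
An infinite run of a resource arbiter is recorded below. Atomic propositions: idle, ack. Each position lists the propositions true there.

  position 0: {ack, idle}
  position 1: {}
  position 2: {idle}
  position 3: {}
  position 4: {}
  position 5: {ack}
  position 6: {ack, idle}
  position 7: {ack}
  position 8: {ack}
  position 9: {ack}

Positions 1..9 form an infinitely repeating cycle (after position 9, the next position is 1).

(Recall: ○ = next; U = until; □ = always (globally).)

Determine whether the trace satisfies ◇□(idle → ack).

Does not hold

□(idle → ack) is false at every position 0..9, so it never becomes true and ◇□(idle → ack) fails.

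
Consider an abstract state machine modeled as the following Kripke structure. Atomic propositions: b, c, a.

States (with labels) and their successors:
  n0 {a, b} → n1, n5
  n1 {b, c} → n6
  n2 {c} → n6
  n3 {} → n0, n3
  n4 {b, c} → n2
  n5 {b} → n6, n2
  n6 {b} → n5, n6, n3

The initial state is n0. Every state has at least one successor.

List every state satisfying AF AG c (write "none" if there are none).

none

States satisfying AG c: ∅.
States satisfying AF AG c: ∅.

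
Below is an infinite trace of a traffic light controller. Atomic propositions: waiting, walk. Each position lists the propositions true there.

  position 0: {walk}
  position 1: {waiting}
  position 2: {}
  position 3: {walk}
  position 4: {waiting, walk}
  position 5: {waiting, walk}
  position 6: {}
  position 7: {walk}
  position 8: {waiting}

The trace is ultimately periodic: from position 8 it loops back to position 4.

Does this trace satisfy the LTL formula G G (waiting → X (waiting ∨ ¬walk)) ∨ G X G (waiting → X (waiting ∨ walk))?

Satisfied

G (waiting → X (waiting ∨ ¬walk)) holds at every position 0..8, and those are all positions ever visited, so G G (waiting → X (waiting ∨ ¬walk)) holds.
X G (waiting → X (waiting ∨ walk)) must hold at every position from 0 onward. It fails at position 0, so G X G (waiting → X (waiting ∨ walk)) is false.
At position 0: G G (waiting → X (waiting ∨ ¬walk)) is true; G X G (waiting → X (waiting ∨ walk)) is false; so G G (waiting → X (waiting ∨ ¬walk)) ∨ G X G (waiting → X (waiting ∨ walk)) is true.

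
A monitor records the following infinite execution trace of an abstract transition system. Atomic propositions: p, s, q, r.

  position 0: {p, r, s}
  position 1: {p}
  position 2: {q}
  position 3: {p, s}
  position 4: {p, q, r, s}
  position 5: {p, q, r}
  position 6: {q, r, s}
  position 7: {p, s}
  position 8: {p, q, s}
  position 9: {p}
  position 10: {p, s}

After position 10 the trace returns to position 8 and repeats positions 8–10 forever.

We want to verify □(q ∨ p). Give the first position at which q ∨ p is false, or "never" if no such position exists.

never

q ∨ p holds at every position 0..10, and those are all the positions the trace ever visits, so the invariant □(q ∨ p) is never violated.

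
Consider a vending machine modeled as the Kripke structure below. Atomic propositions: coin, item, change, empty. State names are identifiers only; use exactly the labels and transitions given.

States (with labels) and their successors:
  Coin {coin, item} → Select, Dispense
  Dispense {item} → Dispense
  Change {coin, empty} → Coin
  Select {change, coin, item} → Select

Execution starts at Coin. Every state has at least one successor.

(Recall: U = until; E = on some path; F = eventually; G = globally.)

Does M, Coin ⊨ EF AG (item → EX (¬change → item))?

Holds

States satisfying AG (item → EX (¬change → item)): {Coin, Dispense, Change, Select}.
States satisfying EF AG (item → EX (¬change → item)): {Coin, Dispense, Change, Select}.
Some path from Coin reaches a state where AG (item → EX (¬change → item)) holds.
Coin ∈ Sat(EF AG (item → EX (¬change → item))).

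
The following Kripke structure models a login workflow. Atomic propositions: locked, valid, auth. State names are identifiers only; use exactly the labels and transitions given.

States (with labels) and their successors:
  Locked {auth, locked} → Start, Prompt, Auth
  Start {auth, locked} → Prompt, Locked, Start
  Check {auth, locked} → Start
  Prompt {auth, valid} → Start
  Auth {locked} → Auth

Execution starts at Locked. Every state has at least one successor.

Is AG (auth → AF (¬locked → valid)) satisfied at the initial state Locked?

Yes

States satisfying auth → AF (¬locked → valid): {Locked, Start, Check, Prompt, Auth}.
States satisfying AG (auth → AF (¬locked → valid)): {Locked, Start, Check, Prompt, Auth}.
Every state reachable from Locked satisfies auth → AF (¬locked → valid).
Locked ∈ Sat(AG (auth → AF (¬locked → valid))).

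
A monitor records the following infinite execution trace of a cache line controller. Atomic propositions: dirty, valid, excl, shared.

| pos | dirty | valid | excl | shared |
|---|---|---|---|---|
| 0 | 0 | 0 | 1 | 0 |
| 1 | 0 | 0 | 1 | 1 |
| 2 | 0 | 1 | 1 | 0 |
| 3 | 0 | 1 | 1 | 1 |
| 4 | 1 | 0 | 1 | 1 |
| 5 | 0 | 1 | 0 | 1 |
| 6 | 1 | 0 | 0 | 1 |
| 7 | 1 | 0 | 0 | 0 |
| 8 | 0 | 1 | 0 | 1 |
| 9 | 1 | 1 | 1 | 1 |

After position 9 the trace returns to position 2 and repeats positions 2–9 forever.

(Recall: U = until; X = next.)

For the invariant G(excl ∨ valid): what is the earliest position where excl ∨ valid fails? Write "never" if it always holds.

Check excl ∨ valid at each position in order: 0 ✓, 1 ✓, 2 ✓, 3 ✓, 4 ✓, 5 ✓.
At position 6 the labels are {dirty, shared}, so excl ∨ valid is false there. This is the first violation.

6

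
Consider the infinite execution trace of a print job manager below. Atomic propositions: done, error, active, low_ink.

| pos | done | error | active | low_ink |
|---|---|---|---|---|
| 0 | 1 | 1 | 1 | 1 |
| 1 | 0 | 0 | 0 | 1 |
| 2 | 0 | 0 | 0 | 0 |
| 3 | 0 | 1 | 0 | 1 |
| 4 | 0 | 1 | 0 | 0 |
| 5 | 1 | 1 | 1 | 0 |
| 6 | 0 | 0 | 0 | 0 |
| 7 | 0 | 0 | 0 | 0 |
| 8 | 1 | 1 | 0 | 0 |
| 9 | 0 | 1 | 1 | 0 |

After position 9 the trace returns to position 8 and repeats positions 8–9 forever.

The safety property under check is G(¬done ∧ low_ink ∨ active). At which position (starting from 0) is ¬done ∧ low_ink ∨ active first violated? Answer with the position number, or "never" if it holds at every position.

2

Check ¬done ∧ low_ink ∨ active at each position in order: 0 ✓, 1 ✓.
At position 2 the labels are {}, so ¬done ∧ low_ink ∨ active is false there. This is the first violation.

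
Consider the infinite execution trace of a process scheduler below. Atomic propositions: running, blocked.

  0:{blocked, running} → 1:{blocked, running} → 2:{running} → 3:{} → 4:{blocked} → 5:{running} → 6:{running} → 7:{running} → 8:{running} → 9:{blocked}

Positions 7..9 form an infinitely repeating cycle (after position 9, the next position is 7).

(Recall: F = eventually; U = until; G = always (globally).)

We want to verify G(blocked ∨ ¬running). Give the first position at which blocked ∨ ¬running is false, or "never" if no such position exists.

Check blocked ∨ ¬running at each position in order: 0 ✓, 1 ✓.
At position 2 the labels are {running}, so blocked ∨ ¬running is false there. This is the first violation.

2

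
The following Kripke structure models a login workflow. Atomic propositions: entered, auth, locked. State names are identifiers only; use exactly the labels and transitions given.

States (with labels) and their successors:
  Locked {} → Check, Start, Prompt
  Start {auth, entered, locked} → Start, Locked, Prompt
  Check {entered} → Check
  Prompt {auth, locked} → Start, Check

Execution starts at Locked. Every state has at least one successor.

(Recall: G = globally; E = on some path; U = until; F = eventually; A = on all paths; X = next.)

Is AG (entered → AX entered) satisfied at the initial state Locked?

Does not hold

States satisfying entered → AX entered: {Locked, Check, Prompt}.
States satisfying AG (entered → AX entered): {Check}.
Start is reachable from Locked and violates entered → AX entered, so AG fails at Locked.
Locked ∉ Sat(AG (entered → AX entered)).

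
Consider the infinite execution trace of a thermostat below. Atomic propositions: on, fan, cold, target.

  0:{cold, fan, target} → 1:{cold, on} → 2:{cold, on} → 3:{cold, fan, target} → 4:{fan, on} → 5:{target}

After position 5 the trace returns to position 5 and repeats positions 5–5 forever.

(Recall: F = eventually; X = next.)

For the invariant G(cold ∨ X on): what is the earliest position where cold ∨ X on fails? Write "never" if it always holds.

4

Check cold ∨ X on at each position in order: 0 ✓, 1 ✓, 2 ✓, 3 ✓.
At position 4 the labels are {fan, on} and the next position 5 has {target}, so cold ∨ X on is false there. This is the first violation.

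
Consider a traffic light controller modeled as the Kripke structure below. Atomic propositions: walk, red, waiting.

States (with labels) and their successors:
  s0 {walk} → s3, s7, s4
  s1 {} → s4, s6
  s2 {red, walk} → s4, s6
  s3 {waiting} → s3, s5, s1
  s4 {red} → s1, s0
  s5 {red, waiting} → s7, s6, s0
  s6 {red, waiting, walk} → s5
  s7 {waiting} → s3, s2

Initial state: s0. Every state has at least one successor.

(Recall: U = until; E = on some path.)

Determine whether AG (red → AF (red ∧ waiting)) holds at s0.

States satisfying red → AF (red ∧ waiting): {s0, s1, s3, s5, s6, s7}.
States satisfying AG (red → AF (red ∧ waiting)): ∅.
s2 is reachable from s0 and violates red → AF (red ∧ waiting), so AG fails at s0.
s0 ∉ Sat(AG (red → AF (red ∧ waiting))).

Does not hold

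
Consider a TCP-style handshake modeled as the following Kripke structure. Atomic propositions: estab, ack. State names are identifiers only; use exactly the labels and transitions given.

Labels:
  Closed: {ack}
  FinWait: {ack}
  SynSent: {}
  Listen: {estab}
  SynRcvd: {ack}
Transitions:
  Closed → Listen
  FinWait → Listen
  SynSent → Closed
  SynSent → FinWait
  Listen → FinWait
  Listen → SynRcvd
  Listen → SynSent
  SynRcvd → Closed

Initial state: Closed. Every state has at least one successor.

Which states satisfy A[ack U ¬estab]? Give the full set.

{Closed, FinWait, SynSent, SynRcvd}

States satisfying ack: {Closed, FinWait, SynRcvd}.
States satisfying ¬estab: {Closed, FinWait, SynSent, SynRcvd}.
States satisfying A[ack U ¬estab]: {Closed, FinWait, SynSent, SynRcvd}.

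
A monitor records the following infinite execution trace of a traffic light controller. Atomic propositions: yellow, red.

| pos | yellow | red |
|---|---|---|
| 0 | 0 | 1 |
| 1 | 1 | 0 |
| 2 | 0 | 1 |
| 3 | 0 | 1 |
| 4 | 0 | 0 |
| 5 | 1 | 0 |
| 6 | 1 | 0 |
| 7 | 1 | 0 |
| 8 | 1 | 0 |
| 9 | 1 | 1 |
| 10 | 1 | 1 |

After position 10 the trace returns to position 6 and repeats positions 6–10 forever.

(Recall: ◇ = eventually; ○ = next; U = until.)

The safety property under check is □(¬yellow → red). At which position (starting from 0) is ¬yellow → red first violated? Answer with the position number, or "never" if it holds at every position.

4

Check ¬yellow → red at each position in order: 0 ✓, 1 ✓, 2 ✓, 3 ✓.
At position 4 the labels are {}, so ¬yellow → red is false there. This is the first violation.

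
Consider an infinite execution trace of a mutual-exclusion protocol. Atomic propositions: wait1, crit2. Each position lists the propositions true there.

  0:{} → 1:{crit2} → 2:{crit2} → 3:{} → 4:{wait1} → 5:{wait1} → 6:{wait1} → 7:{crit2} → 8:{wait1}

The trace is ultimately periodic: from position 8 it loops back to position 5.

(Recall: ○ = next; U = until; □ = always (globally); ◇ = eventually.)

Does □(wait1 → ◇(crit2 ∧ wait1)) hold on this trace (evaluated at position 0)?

wait1 → ◇(crit2 ∧ wait1) must hold at every position from 0 onward. It fails at position 4, so □(wait1 → ◇(crit2 ∧ wait1)) is false.
Positions where wait1 holds: 4, 5, 6, 8.
Check ◇(crit2 ∧ wait1) at each: 4→fails, 5→fails, 6→fails, 8→fails.

Does not hold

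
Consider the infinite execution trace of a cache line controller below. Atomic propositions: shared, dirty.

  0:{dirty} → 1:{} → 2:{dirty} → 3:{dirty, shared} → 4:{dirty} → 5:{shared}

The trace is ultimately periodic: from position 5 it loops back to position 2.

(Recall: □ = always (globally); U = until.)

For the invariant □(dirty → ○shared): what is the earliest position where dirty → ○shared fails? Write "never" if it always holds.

0

At position 0 the labels are {dirty} and the next position 1 has {}, so dirty → ○shared is false there. This is the first violation.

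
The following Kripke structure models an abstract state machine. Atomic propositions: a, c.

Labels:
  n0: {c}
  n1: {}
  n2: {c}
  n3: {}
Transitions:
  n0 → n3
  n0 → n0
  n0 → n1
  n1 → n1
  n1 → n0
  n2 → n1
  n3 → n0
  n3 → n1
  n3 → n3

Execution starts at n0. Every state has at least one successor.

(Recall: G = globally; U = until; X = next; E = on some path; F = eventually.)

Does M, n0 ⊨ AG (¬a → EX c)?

Yes

States satisfying ¬a → EX c: {n0, n1, n3}.
States satisfying AG (¬a → EX c): {n0, n1, n3}.
Every state reachable from n0 satisfies ¬a → EX c.
n0 ∈ Sat(AG (¬a → EX c)).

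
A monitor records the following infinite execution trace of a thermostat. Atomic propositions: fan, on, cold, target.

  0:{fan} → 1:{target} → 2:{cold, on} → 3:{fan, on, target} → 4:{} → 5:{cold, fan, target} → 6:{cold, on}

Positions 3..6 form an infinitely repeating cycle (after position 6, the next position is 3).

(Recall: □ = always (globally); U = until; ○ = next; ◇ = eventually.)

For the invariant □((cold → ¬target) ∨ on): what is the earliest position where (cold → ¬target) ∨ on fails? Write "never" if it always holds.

Check (cold → ¬target) ∨ on at each position in order: 0 ✓, 1 ✓, 2 ✓, 3 ✓, 4 ✓.
At position 5 the labels are {cold, fan, target}, so (cold → ¬target) ∨ on is false there. This is the first violation.

5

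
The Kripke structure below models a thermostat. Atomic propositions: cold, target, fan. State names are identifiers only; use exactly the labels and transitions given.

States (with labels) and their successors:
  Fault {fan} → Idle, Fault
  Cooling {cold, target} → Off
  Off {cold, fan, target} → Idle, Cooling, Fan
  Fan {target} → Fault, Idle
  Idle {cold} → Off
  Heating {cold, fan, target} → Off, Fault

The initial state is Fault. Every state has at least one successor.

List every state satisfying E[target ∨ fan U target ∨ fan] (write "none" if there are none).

{Fault, Cooling, Off, Fan, Heating}

States satisfying target ∨ fan: {Fault, Cooling, Off, Fan, Heating}.
States satisfying E[target ∨ fan U target ∨ fan]: {Fault, Cooling, Off, Fan, Heating}.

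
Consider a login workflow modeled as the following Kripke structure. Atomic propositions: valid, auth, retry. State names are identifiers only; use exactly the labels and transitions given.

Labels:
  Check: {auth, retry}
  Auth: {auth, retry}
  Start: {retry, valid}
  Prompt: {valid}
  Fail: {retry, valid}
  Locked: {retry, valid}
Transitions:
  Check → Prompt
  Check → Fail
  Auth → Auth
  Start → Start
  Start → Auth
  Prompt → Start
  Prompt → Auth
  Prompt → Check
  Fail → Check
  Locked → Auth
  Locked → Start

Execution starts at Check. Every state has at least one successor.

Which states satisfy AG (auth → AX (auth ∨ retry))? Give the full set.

States satisfying auth → AX (auth ∨ retry): {Auth, Start, Prompt, Fail, Locked}.
States satisfying AG (auth → AX (auth ∨ retry)): {Auth, Start, Locked}.

{Auth, Start, Locked}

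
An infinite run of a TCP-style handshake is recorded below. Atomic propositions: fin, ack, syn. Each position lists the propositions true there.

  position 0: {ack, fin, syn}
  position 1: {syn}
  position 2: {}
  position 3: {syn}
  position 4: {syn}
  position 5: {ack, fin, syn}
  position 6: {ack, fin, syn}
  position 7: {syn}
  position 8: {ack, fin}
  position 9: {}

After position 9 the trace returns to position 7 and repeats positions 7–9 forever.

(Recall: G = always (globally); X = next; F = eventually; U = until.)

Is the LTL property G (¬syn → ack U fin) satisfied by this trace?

Violated

¬syn → ack U fin must hold at every position from 0 onward. It fails at position 2, so G (¬syn → ack U fin) is false.
Positions where ¬syn holds: 2, 8, 9.
Check ack U fin at each: 2→fails, 8→ok, 9→fails.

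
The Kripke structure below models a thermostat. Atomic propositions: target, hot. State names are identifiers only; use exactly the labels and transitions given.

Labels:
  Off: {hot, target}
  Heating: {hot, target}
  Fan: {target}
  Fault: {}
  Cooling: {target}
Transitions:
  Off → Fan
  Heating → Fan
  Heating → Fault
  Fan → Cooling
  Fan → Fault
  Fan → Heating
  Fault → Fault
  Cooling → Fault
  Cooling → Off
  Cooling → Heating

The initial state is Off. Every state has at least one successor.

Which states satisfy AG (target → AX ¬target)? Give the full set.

{Fault}

States satisfying target → AX ¬target: {Fault}.
States satisfying AG (target → AX ¬target): {Fault}.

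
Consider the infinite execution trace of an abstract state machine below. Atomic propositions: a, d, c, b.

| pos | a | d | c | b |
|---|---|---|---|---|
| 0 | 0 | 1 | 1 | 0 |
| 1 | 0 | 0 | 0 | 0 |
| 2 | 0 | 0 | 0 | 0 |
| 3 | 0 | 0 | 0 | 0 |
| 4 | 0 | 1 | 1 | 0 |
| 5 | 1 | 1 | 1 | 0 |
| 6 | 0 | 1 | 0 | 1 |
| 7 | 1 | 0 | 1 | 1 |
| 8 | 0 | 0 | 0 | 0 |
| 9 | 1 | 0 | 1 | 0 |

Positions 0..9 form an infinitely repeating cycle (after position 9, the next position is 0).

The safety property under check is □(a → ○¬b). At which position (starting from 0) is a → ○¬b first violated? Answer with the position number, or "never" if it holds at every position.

5

Check a → ○¬b at each position in order: 0 ✓, 1 ✓, 2 ✓, 3 ✓, 4 ✓.
At position 5 the labels are {a, c, d} and the next position 6 has {b, d}, so a → ○¬b is false there. This is the first violation.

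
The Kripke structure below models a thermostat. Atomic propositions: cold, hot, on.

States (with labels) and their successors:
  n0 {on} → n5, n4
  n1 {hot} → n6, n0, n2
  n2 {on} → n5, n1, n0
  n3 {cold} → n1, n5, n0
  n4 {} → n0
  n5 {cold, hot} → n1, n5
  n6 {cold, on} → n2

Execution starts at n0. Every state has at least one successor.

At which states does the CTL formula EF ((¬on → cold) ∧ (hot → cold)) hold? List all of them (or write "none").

States satisfying (¬on → cold) ∧ (hot → cold): {n0, n2, n3, n5, n6}.
States satisfying EF ((¬on → cold) ∧ (hot → cold)): {n0, n1, n2, n3, n4, n5, n6}.

{n0, n1, n2, n3, n4, n5, n6}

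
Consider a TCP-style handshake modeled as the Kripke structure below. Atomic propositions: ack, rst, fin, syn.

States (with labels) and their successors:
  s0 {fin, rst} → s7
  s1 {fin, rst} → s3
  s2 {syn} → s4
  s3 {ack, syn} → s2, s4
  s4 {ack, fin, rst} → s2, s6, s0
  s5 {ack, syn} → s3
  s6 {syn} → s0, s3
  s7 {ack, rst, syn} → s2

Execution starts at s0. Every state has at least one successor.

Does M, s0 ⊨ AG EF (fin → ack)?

States satisfying EF (fin → ack): {s0, s1, s2, s3, s4, s5, s6, s7}.
States satisfying AG EF (fin → ack): {s0, s1, s2, s3, s4, s5, s6, s7}.
Every state reachable from s0 satisfies EF (fin → ack).
s0 ∈ Sat(AG EF (fin → ack)).

Satisfied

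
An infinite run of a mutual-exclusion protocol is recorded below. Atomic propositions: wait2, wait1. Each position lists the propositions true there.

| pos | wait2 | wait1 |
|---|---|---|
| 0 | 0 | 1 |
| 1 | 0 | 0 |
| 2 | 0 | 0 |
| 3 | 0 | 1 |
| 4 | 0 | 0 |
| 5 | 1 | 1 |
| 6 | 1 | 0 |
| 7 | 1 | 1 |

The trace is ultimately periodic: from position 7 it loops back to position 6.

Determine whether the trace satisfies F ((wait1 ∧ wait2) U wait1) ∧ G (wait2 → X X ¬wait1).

Violated

(wait1 ∧ wait2) U wait1 holds at position 0, which is reachable from 0, so F ((wait1 ∧ wait2) U wait1) holds.
wait2 → X X ¬wait1 must hold at every position from 0 onward. It fails at position 5, so G (wait2 → X X ¬wait1) is false.
Positions where wait2 holds: 5, 6, 7.
Check X X ¬wait1 at each: 5→fails, 6→ok, 7→fails.
At position 0: F ((wait1 ∧ wait2) U wait1) is true; G (wait2 → X X ¬wait1) is false; so F ((wait1 ∧ wait2) U wait1) ∧ G (wait2 → X X ¬wait1) is false.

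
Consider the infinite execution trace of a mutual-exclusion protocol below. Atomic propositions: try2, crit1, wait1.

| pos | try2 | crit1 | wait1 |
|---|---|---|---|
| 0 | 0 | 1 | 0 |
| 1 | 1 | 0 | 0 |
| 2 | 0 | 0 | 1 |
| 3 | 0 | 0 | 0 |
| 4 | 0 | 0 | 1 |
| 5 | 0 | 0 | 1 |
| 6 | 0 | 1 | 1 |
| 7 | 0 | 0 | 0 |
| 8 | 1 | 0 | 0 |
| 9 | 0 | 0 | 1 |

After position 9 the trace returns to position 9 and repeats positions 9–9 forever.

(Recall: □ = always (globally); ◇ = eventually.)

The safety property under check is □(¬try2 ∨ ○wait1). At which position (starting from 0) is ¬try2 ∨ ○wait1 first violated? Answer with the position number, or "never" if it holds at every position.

¬try2 ∨ ○wait1 holds at every position 0..9, and those are all the positions the trace ever visits, so the invariant □(¬try2 ∨ ○wait1) is never violated.

never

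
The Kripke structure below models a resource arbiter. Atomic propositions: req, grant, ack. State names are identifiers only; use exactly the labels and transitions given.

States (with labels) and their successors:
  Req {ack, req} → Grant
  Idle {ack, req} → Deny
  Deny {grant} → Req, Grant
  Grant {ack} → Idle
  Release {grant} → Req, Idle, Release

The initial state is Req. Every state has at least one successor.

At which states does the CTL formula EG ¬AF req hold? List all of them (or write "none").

{Release}

States satisfying ¬AF req: {Release}.
States satisfying EG ¬AF req: {Release}.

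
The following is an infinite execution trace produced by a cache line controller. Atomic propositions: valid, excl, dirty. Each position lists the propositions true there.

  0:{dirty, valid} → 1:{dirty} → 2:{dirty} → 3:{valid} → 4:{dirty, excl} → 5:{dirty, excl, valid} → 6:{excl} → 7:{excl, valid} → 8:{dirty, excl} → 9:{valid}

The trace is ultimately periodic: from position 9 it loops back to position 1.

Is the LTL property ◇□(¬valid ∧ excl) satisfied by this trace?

□(¬valid ∧ excl) is false at every position 0..9, so it never becomes true and ◇□(¬valid ∧ excl) fails.

No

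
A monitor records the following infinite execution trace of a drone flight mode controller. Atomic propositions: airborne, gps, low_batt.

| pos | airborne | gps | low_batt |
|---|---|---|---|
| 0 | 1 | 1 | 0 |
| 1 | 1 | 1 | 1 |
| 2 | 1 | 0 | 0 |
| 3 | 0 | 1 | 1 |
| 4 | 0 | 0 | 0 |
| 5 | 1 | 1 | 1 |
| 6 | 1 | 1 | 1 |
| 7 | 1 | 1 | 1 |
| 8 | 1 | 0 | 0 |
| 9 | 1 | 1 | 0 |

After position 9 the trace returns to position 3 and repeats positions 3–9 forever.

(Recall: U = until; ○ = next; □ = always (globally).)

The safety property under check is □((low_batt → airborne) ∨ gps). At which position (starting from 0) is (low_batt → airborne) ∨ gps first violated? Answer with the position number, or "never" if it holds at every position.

(low_batt → airborne) ∨ gps holds at every position 0..9, and those are all the positions the trace ever visits, so the invariant □((low_batt → airborne) ∨ gps) is never violated.

never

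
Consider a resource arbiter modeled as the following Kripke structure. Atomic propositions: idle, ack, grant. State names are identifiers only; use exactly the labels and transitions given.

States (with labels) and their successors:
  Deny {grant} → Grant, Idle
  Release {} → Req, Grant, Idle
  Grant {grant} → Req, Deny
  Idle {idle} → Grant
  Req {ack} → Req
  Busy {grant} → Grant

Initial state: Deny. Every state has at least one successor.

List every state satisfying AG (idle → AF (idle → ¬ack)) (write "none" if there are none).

{Deny, Release, Grant, Idle, Req, Busy}

States satisfying idle → AF (idle → ¬ack): {Deny, Release, Grant, Idle, Req, Busy}.
States satisfying AG (idle → AF (idle → ¬ack)): {Deny, Release, Grant, Idle, Req, Busy}.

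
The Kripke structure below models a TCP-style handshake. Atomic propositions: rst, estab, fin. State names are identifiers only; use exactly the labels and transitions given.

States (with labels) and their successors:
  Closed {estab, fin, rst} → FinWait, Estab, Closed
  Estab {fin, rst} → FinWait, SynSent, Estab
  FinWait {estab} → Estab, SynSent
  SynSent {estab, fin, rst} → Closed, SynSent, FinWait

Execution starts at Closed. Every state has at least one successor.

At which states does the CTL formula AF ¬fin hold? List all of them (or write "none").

States satisfying ¬fin: {FinWait}.
States satisfying AF ¬fin: {FinWait}.

{FinWait}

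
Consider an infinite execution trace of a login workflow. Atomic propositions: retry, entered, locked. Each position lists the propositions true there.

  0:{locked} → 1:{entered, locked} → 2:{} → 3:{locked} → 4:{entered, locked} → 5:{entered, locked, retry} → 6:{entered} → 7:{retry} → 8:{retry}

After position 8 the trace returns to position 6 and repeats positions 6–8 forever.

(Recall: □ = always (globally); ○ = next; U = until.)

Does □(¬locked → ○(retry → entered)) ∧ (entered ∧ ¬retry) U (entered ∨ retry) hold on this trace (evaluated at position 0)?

¬locked → ○(retry → entered) must hold at every position from 0 onward. It fails at position 6, so □(¬locked → ○(retry → entered)) is false.
Positions where ¬locked holds: 2, 6, 7, 8.
Check ○(retry → entered) at each: 2→ok, 6→fails, 7→fails, 8→ok.
Walking from position 0: at position 0, entered ∨ retry has not yet held and entered ∧ ¬retry fails, so (entered ∧ ¬retry) U (entered ∨ retry) is false.
At position 0: □(¬locked → ○(retry → entered)) is false; (entered ∧ ¬retry) U (entered ∨ retry) is false; so □(¬locked → ○(retry → entered)) ∧ (entered ∧ ¬retry) U (entered ∨ retry) is false.

No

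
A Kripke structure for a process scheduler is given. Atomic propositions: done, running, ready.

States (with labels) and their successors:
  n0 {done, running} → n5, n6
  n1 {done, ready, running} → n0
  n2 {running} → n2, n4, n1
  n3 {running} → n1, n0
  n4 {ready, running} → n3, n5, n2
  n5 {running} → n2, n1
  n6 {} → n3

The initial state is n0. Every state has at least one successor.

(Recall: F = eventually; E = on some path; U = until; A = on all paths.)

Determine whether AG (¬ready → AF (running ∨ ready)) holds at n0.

States satisfying ¬ready → AF (running ∨ ready): {n0, n1, n2, n3, n4, n5, n6}.
States satisfying AG (¬ready → AF (running ∨ ready)): {n0, n1, n2, n3, n4, n5, n6}.
Every state reachable from n0 satisfies ¬ready → AF (running ∨ ready).
n0 ∈ Sat(AG (¬ready → AF (running ∨ ready))).

Holds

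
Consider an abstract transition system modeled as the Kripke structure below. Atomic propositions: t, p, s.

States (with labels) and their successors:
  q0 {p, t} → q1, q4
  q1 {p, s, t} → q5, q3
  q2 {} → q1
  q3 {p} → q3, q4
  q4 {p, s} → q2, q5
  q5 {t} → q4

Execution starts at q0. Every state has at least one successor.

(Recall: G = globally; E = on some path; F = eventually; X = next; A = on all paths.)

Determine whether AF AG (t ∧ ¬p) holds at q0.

States satisfying AG (t ∧ ¬p): ∅.
States satisfying AF AG (t ∧ ¬p): ∅.
There is a path from q0 along which AG (t ∧ ¬p) never holds.
q0 ∉ Sat(AF AG (t ∧ ¬p)).

Does not hold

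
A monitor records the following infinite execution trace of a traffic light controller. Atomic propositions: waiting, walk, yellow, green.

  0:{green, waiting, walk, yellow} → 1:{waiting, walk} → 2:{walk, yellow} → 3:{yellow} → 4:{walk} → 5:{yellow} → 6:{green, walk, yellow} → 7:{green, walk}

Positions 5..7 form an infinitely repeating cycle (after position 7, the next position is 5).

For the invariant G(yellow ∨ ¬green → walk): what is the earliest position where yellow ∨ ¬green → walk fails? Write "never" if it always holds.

Check yellow ∨ ¬green → walk at each position in order: 0 ✓, 1 ✓, 2 ✓.
At position 3 the labels are {yellow}, so yellow ∨ ¬green → walk is false there. This is the first violation.

3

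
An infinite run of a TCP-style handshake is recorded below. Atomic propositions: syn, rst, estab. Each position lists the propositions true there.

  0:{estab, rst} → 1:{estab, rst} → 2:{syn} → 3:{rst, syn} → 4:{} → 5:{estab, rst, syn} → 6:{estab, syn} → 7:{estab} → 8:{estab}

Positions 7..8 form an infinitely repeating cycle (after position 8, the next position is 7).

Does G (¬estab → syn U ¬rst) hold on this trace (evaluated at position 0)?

¬estab → syn U ¬rst holds at every position 0..8, and those are all positions ever visited, so G (¬estab → syn U ¬rst) holds.
Positions where ¬estab holds: 2, 3, 4.
Check syn U ¬rst at each: 2→ok, 3→ok, 4→ok.

Satisfied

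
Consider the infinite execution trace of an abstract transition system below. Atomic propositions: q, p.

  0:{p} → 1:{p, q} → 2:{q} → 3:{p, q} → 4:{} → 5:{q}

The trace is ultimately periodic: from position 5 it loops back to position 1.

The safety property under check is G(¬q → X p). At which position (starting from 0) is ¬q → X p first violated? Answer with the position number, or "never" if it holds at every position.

4

Check ¬q → X p at each position in order: 0 ✓, 1 ✓, 2 ✓, 3 ✓.
At position 4 the labels are {} and the next position 5 has {q}, so ¬q → X p is false there. This is the first violation.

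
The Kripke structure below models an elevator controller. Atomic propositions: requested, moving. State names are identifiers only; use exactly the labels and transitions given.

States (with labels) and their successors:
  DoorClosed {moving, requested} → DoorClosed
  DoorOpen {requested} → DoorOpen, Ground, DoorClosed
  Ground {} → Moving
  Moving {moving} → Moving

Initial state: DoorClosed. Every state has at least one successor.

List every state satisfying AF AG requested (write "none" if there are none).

States satisfying AG requested: {DoorClosed}.
States satisfying AF AG requested: {DoorClosed}.

{DoorClosed}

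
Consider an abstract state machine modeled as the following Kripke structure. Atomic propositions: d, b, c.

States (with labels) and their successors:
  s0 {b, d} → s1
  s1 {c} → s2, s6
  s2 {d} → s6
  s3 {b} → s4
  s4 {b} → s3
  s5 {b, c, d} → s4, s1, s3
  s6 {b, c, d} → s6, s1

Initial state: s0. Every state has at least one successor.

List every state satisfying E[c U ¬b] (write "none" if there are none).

{s1, s2, s5, s6}

States satisfying c: {s1, s5, s6}.
States satisfying ¬b: {s1, s2}.
States satisfying E[c U ¬b]: {s1, s2, s5, s6}.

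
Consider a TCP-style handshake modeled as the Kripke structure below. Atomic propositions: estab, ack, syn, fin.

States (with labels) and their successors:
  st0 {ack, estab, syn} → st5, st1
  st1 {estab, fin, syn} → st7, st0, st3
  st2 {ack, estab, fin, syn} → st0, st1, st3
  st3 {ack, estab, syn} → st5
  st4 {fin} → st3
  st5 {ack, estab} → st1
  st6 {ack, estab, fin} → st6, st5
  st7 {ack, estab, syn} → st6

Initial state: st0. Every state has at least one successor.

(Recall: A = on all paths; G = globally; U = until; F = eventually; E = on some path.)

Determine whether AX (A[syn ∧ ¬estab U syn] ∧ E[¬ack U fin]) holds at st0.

States satisfying A[syn ∧ ¬estab U syn] ∧ E[¬ack U fin]: {st1, st2}.
States satisfying AX (A[syn ∧ ¬estab U syn] ∧ E[¬ack U fin]): {st5}.
st0 ∉ Sat(AX (A[syn ∧ ¬estab U syn] ∧ E[¬ack U fin])).

Violated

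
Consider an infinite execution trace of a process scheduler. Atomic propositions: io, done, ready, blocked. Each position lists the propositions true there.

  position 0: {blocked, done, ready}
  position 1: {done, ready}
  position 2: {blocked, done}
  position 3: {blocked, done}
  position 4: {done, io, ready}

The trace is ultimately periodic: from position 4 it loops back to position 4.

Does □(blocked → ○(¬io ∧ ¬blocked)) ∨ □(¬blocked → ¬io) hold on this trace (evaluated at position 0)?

blocked → ○(¬io ∧ ¬blocked) must hold at every position from 0 onward. It fails at position 2, so □(blocked → ○(¬io ∧ ¬blocked)) is false.
Positions where blocked holds: 0, 2, 3.
Check ○(¬io ∧ ¬blocked) at each: 0→ok, 2→fails, 3→fails.
¬blocked → ¬io must hold at every position from 0 onward. It fails at position 4, so □(¬blocked → ¬io) is false.
Positions where ¬blocked holds: 1, 4.
Check ¬io at each: 1→ok, 4→fails.
At position 0: □(blocked → ○(¬io ∧ ¬blocked)) is false; □(¬blocked → ¬io) is false; so □(blocked → ○(¬io ∧ ¬blocked)) ∨ □(¬blocked → ¬io) is false.

Violated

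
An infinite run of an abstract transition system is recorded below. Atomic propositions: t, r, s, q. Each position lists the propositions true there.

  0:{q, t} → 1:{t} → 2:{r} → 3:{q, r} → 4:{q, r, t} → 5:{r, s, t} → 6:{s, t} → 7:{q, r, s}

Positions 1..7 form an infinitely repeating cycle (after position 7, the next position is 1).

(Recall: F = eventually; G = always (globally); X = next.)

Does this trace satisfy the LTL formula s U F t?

Walking from position 0: F t first holds at position 0, and s holds at every earlier position along the way, so s U F t holds.

Satisfied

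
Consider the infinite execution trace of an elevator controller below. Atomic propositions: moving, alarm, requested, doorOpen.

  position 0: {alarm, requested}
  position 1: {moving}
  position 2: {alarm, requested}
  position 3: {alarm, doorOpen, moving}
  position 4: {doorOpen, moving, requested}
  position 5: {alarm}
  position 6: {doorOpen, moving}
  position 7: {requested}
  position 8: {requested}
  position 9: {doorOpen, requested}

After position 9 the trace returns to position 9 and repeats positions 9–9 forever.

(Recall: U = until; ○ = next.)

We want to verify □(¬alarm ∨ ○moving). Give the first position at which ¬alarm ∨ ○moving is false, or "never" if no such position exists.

never

¬alarm ∨ ○moving holds at every position 0..9, and those are all the positions the trace ever visits, so the invariant □(¬alarm ∨ ○moving) is never violated.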